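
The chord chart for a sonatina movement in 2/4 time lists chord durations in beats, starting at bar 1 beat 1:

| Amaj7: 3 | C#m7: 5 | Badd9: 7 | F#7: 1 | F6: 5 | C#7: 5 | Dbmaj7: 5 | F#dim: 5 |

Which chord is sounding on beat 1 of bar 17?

Beat 1 of bar 17 is beat (17−1)×2 + 1 = 33 overall.
Running totals: Amaj7 ends at 3, C#m7 ends at 8, Badd9 ends at 15, F#7 ends at 16, F6 ends at 21, C#7 ends at 26, Dbmaj7 ends at 31, F#dim ends at 36.
Beat 33 falls within F#dim.

F#dim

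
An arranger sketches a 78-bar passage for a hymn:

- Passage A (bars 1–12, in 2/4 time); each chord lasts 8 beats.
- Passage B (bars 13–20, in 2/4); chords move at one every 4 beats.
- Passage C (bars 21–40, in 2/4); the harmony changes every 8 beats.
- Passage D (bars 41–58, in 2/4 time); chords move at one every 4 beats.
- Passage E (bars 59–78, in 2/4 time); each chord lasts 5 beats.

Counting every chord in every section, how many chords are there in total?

A: 12 bars × 2 beats = 24 beats; 8 beats/chord → 3 chords.
B: 8 bars × 2 beats = 16 beats; 4 beats/chord → 4 chords.
C: 20 bars × 2 beats = 40 beats; 8 beats/chord → 5 chords.
D: 18 bars × 2 beats = 36 beats; 4 beats/chord → 9 chords.
E: 20 bars × 2 beats = 40 beats; 5 beats/chord → 8 chords.
Total: 3 + 4 + 5 + 9 + 8 = 29.

29 chords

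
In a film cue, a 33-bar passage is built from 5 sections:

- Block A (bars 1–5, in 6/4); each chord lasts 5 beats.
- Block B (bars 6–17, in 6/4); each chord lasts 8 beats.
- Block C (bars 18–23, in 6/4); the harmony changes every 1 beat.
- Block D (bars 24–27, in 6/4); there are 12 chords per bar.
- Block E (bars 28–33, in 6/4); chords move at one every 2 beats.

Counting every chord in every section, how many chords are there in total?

117 chords

A: 5·6 = 30 beats, 30/5 = 6 chords.
B: 12·6 = 72 beats, 72/8 = 9 chords.
C: 6·6 = 36 beats, 36/1 = 36 chords.
D: 4·6 = 24 beats, 24/0.5 = 48 chords.
E: 6·6 = 36 beats, 36/2 = 18 chords.
Total: 6 + 9 + 36 + 48 + 18 = 117.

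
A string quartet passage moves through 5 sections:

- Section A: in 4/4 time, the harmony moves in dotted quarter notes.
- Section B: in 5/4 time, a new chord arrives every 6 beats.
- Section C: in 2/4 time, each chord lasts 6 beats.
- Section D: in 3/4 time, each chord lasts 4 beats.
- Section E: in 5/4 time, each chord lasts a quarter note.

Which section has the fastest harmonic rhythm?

A: 4 beats/bar ÷ 1.5 beats/chord = 8/3 chords/bar.
B: 5 beats/bar ÷ 6 beats/chord = 5/6 chords/bar.
C: 2 beats/bar ÷ 6 beats/chord = 1/3 chords/bar.
D: 3 beats/bar ÷ 4 beats/chord = 0.75 chords/bar.
E: 5 beats/bar ÷ 1 beat/chord = 5 chords/bar.
Fastest is E at 5 chords/bar.

Section E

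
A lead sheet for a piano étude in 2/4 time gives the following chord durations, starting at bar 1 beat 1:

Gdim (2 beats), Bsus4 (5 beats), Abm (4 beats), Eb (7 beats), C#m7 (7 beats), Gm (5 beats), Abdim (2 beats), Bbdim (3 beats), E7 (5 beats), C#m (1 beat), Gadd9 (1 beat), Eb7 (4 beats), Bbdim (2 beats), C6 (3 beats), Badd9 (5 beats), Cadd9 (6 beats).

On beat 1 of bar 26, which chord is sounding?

Beat 1 of bar 26 is beat (26−1)×2 + 1 = 51 overall.
Running totals: Gdim ends at 2, Bsus4 ends at 7, Abm ends at 11, Eb ends at 18, C#m7 ends at 25, Gm ends at 30, Abdim ends at 32, Bbdim ends at 35, E7 ends at 40, C#m ends at 41, Gadd9 ends at 42, Eb7 ends at 46, Bbdim ends at 48, C6 ends at 51.
Beat 51 falls within C6.

C6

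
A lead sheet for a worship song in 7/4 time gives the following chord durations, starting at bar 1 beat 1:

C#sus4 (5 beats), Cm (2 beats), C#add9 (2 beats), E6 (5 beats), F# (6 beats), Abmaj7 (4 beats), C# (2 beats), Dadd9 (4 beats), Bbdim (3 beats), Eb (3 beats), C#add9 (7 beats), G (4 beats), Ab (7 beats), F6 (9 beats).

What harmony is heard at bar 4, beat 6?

Beat 6 of bar 4 is beat (4−1)×7 + 6 = 27 overall.
Running totals: C#sus4 ends at 5, Cm ends at 7, C#add9 ends at 9, E6 ends at 14, F# ends at 20, Abmaj7 ends at 24, C# ends at 26, Dadd9 ends at 30.
Beat 27 falls within Dadd9.

Dadd9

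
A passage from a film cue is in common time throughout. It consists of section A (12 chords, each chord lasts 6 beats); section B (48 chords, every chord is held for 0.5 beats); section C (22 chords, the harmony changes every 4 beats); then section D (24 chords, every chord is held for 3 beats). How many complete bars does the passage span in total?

64 bars

A: 12 × 6 = 72 beats = 18 bars.
B: 48 × 0.5 = 24 beats = 6 bars.
C: 22 × 4 = 88 beats = 22 bars.
D: 24 × 3 = 72 beats = 18 bars.
Total: 18 + 6 + 22 + 18 = 64 bars.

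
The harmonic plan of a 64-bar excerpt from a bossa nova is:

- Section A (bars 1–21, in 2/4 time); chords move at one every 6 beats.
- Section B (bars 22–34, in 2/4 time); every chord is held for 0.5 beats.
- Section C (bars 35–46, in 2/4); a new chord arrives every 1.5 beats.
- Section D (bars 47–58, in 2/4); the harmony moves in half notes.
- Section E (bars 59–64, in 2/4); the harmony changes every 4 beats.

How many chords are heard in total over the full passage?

90 chords

A has 42 beats and chords last 6 each, so 7 chords.
B has 26 beats and chords last 0.5 each, so 52 chords.
C has 24 beats and chords last 1.5 each, so 16 chords.
D has 24 beats and chords last 2 each, so 12 chords.
E has 12 beats and chords last 4 each, so 3 chords.
Total: 7 + 52 + 16 + 12 + 3 = 90.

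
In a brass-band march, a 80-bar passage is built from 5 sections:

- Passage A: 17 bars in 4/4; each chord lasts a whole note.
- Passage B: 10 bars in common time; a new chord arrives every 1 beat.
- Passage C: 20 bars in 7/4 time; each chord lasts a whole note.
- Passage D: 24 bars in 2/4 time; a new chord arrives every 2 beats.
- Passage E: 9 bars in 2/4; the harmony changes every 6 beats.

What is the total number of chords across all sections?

119 chords

A: 17·4 = 68 beats, 68/4 = 17 chords.
B: 10·4 = 40 beats, 40/1 = 40 chords.
C: 20·7 = 140 beats, 140/4 = 35 chords.
D: 24·2 = 48 beats, 48/2 = 24 chords.
E: 9·2 = 18 beats, 18/6 = 3 chords.
Total: 17 + 40 + 35 + 24 + 3 = 119.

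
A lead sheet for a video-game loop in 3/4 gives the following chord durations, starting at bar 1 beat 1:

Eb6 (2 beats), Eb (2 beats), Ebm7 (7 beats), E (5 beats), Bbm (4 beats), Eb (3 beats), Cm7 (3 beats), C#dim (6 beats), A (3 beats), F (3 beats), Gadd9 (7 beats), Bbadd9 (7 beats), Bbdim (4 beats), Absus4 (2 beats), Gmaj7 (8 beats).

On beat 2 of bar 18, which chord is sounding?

Bbdim

Beat 2 of bar 18 is beat (18−1)×3 + 2 = 53 overall.
Running totals: Eb6 ends at 2, Eb ends at 4, Ebm7 ends at 11, E ends at 16, Bbm ends at 20, Eb ends at 23, Cm7 ends at 26, C#dim ends at 32, A ends at 35, F ends at 38, Gadd9 ends at 45, Bbadd9 ends at 52, Bbdim ends at 56.
Beat 53 falls within Bbdim.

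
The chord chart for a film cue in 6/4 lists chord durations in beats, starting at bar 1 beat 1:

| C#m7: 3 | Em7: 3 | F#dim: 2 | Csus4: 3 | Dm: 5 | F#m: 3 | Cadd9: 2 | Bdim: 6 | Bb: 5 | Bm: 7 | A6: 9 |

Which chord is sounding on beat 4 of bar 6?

Beat 4 of bar 6 is beat (6−1)×6 + 4 = 34 overall.
Running totals: C#m7 ends at 3, Em7 ends at 6, F#dim ends at 8, Csus4 ends at 11, Dm ends at 16, F#m ends at 19, Cadd9 ends at 21, Bdim ends at 27, Bb ends at 32, Bm ends at 39.
Beat 34 falls within Bm.

Bm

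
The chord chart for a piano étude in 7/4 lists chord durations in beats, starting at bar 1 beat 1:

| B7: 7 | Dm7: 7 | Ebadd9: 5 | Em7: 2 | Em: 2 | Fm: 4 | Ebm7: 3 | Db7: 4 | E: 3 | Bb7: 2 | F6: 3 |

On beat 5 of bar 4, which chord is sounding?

Beat 5 of bar 4 is beat (4−1)×7 + 5 = 26 overall.
Running totals: B7 ends at 7, Dm7 ends at 14, Ebadd9 ends at 19, Em7 ends at 21, Em ends at 23, Fm ends at 27.
Beat 26 falls within Fm.

Fm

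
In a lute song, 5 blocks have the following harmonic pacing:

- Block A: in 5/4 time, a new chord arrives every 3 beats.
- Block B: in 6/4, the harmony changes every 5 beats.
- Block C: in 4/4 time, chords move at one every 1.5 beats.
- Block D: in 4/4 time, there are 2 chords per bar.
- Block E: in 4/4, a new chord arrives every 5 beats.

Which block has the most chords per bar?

A: each chord is 3 beats in 5/4, so 5/3 per bar.
B: each chord is 5 beats in 6/4, so 1.2 per bar.
C: each chord is 1.5 beats in 4/4, so 8/3 per bar.
D: each chord is 2 beats in 4/4, so 2 per bar.
E: each chord is 5 beats in 4/4, so 0.8 per bar.
Fastest is C at 8/3 chords/bar.

Block C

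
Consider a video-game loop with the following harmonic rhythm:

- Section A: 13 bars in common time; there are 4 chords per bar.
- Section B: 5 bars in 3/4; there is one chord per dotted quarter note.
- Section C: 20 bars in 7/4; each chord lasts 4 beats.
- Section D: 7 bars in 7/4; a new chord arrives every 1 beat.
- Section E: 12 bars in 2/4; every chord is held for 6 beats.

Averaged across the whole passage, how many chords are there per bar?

A: 13 bars of 4 beats is 52 beats; at 1 beat each that's 52 chords.
B: 5 bars of 3 beats is 15 beats; at 1.5 beats each that's 10 chords.
C: 20 bars of 7 beats is 140 beats; at 4 beats each that's 35 chords.
D: 7 bars of 7 beats is 49 beats; at 1 beat each that's 49 chords.
E: 12 bars of 2 beats is 24 beats; at 6 beats each that's 4 chords.
Overall: 150 chords over 57 bars → 150/57 = 50/19 chords per bar.

50/19 chords per bar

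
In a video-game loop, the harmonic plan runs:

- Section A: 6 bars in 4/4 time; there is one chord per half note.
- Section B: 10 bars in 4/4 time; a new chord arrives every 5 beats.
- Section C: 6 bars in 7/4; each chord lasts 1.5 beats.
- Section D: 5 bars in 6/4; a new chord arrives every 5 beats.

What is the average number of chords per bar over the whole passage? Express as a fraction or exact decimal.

A: 6 bars of 4 beats is 24 beats; at 2 beats each that's 12 chords.
B: 10 bars of 4 beats is 40 beats; at 5 beats each that's 8 chords.
C: 6 bars of 7 beats is 42 beats; at 1.5 beats each that's 28 chords.
D: 5 bars of 6 beats is 30 beats; at 5 beats each that's 6 chords.
Overall: 54 chords over 27 bars → 54/27 = 2 chords per bar.

2 chords per bar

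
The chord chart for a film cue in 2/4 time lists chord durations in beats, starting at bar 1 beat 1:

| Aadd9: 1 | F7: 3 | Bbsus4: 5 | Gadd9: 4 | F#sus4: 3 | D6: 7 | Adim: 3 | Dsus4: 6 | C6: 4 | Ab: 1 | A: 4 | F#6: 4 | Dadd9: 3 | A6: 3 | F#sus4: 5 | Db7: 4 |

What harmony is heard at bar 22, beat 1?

Beat 1 of bar 22 is beat (22−1)×2 + 1 = 43 overall.
Running totals: Aadd9 ends at 1, F7 ends at 4, Bbsus4 ends at 9, Gadd9 ends at 13, F#sus4 ends at 16, D6 ends at 23, Adim ends at 26, Dsus4 ends at 32, C6 ends at 36, Ab ends at 37, A ends at 41, F#6 ends at 45.
Beat 43 falls within F#6.

F#6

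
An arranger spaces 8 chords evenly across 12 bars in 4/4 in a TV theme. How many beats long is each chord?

12 bars × 4 beats/bar = 48 beats total.
48 beats ÷ 8 chords = 6 beats per chord.

6 beats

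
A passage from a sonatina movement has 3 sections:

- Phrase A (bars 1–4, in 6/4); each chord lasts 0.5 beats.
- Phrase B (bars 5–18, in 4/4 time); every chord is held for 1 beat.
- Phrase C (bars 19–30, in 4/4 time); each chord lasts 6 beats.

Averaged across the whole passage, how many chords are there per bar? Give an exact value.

A: 4 bars of 6 beats is 24 beats; at 0.5 beats each that's 48 chords.
B: 14 bars of 4 beats is 56 beats; at 1 beat each that's 56 chords.
C: 12 bars of 4 beats is 48 beats; at 6 beats each that's 8 chords.
Overall: 112 chords over 30 bars → 112/30 = 56/15 chords per bar.

56/15 chords per bar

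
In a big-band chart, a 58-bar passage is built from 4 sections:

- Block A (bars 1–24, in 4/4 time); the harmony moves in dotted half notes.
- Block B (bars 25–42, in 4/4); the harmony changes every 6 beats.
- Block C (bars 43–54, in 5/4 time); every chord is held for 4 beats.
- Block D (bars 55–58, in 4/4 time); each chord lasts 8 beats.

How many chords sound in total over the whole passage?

A: 24 bars × 4 beats = 96 beats; 3 beats/chord → 32 chords.
B: 18 bars × 4 beats = 72 beats; 6 beats/chord → 12 chords.
C: 12 bars × 5 beats = 60 beats; 4 beats/chord → 15 chords.
D: 4 bars × 4 beats = 16 beats; 8 beats/chord → 2 chords.
Total: 32 + 12 + 15 + 2 = 61.

61 chords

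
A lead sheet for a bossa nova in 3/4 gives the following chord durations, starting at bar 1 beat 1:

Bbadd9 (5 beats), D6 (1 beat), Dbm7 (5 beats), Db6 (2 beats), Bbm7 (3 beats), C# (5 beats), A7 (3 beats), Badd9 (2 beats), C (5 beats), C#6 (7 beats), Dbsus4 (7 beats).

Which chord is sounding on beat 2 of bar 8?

A7

Beat 2 of bar 8 is beat (8−1)×3 + 2 = 23 overall.
Running totals: Bbadd9 ends at 5, D6 ends at 6, Dbm7 ends at 11, Db6 ends at 13, Bbm7 ends at 16, C# ends at 21, A7 ends at 24.
Beat 23 falls within A7.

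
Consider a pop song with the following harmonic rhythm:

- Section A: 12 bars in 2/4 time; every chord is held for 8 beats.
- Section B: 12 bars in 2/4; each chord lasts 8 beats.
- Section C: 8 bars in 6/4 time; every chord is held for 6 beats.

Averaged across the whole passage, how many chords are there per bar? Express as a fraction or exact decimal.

7/16 chords per bar

A: 12 bars of 2 beats is 24 beats; at 8 beats each that's 3 chords.
B: 12 bars of 2 beats is 24 beats; at 8 beats each that's 3 chords.
C: 8 bars of 6 beats is 48 beats; at 6 beats each that's 8 chords.
Overall: 14 chords over 32 bars → 14/32 = 7/16 chords per bar.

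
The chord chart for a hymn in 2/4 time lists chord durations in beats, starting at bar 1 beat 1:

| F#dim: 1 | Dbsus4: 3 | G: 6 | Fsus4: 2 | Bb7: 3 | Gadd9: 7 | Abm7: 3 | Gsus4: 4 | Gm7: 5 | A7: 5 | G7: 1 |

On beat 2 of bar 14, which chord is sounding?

Beat 2 of bar 14 is beat (14−1)×2 + 2 = 28 overall.
Running totals: F#dim ends at 1, Dbsus4 ends at 4, G ends at 10, Fsus4 ends at 12, Bb7 ends at 15, Gadd9 ends at 22, Abm7 ends at 25, Gsus4 ends at 29.
Beat 28 falls within Gsus4.

Gsus4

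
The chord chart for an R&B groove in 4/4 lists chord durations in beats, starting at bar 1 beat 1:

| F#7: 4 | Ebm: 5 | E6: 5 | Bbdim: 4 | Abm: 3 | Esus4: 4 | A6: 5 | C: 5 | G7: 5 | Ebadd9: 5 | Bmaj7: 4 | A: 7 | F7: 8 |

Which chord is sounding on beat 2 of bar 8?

A6

Beat 2 of bar 8 is beat (8−1)×4 + 2 = 30 overall.
Running totals: F#7 ends at 4, Ebm ends at 9, E6 ends at 14, Bbdim ends at 18, Abm ends at 21, Esus4 ends at 25, A6 ends at 30.
Beat 30 falls within A6.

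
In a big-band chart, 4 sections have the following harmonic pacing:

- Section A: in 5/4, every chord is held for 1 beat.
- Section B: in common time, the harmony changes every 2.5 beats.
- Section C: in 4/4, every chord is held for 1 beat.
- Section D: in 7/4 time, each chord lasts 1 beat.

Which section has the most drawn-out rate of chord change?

A: 5/1 = 5 chords/bar.
B: 4/2.5 = 1.6 chords/bar.
C: 4/1 = 4 chords/bar.
D: 7/1 = 7 chords/bar.
Slowest is B at 1.6 chords/bar.

Section B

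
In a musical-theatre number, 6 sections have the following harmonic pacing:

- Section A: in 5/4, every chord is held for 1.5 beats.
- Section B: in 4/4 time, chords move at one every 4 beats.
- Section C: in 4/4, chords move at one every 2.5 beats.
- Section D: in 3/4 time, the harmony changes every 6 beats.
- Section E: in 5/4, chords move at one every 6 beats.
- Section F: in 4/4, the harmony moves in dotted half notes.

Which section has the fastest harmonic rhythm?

A: 5 beats/bar ÷ 1.5 beats/chord = 10/3 chords/bar.
B: 4 beats/bar ÷ 4 beats/chord = 1 chord/bar.
C: 4 beats/bar ÷ 2.5 beats/chord = 1.6 chords/bar.
D: 3 beats/bar ÷ 6 beats/chord = 0.5 chords/bar.
E: 5 beats/bar ÷ 6 beats/chord = 5/6 chords/bar.
F: 4 beats/bar ÷ 3 beats/chord = 4/3 chords/bar.
Fastest is A at 10/3 chords/bar.

Section A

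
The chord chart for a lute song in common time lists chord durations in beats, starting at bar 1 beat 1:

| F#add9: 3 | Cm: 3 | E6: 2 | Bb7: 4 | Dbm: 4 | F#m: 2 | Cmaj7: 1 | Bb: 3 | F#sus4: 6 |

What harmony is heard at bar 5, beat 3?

Beat 3 of bar 5 is beat (5−1)×4 + 3 = 19 overall.
Running totals: F#add9 ends at 3, Cm ends at 6, E6 ends at 8, Bb7 ends at 12, Dbm ends at 16, F#m ends at 18, Cmaj7 ends at 19.
Beat 19 falls within Cmaj7.

Cmaj7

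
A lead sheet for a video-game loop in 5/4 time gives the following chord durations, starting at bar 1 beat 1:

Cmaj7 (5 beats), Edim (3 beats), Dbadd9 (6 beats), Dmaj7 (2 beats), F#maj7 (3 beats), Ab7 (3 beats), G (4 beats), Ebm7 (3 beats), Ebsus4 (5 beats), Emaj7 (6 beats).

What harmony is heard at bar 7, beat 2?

Ebsus4

Beat 2 of bar 7 is beat (7−1)×5 + 2 = 32 overall.
Running totals: Cmaj7 ends at 5, Edim ends at 8, Dbadd9 ends at 14, Dmaj7 ends at 16, F#maj7 ends at 19, Ab7 ends at 22, G ends at 26, Ebm7 ends at 29, Ebsus4 ends at 34.
Beat 32 falls within Ebsus4.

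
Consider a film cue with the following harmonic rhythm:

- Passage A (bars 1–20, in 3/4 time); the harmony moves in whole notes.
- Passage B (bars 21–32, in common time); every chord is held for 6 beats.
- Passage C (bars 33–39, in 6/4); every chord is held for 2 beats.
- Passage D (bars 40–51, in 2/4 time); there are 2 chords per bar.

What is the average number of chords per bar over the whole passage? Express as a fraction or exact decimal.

4/3 chords per bar

A: 20 × 3 = 60 beats ÷ 4 = 15 chords.
B: 12 × 4 = 48 beats ÷ 6 = 8 chords.
C: 7 × 6 = 42 beats ÷ 2 = 21 chords.
D: 12 × 2 = 24 beats ÷ 1 = 24 chords.
Overall: 68 chords over 51 bars → 68/51 = 4/3 chords per bar.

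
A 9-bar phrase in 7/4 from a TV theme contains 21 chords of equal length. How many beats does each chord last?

9 bars × 7 beats/bar = 63 beats total.
63 beats ÷ 21 chords = 3 beats per chord.
(That is a dotted half note.)

3 beats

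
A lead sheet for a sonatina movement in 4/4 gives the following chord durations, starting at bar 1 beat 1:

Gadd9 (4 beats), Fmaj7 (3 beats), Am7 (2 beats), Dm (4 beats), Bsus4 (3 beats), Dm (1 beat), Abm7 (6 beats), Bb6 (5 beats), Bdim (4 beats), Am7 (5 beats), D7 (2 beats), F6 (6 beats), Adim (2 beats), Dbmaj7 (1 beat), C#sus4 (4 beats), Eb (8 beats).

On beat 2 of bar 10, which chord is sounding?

Beat 2 of bar 10 is beat (10−1)×4 + 2 = 38 overall.
Running totals: Gadd9 ends at 4, Fmaj7 ends at 7, Am7 ends at 9, Dm ends at 13, Bsus4 ends at 16, Dm ends at 17, Abm7 ends at 23, Bb6 ends at 28, Bdim ends at 32, Am7 ends at 37, D7 ends at 39.
Beat 38 falls within D7.

D7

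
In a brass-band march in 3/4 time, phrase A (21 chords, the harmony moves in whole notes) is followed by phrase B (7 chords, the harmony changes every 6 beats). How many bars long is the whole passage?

A: 21 × 4 = 84 beats = 28 bars.
B: 7 × 6 = 42 beats = 14 bars.
Total: 28 + 14 = 42 bars.

42 bars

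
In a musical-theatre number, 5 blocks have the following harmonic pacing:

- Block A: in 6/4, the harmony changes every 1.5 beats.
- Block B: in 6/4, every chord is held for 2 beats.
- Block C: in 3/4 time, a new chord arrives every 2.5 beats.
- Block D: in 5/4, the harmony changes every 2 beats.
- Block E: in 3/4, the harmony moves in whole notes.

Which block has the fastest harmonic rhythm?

Block A

A: 6/1.5 = 4 chords/bar.
B: 6/2 = 3 chords/bar.
C: 3/2.5 = 1.2 chords/bar.
D: 5/2 = 2.5 chords/bar.
E: 3/4 = 0.75 chords/bar.
Fastest is A at 4 chords/bar.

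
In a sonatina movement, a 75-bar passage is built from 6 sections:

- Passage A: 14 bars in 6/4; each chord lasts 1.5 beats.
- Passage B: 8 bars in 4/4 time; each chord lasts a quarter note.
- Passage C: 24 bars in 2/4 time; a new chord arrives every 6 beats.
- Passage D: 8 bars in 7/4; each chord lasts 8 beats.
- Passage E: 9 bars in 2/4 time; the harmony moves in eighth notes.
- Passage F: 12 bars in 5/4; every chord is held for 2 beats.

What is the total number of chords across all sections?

A has 84 beats and chords last 1.5 each, so 56 chords.
B has 32 beats and chords last 1 each, so 32 chords.
C has 48 beats and chords last 6 each, so 8 chords.
D has 56 beats and chords last 8 each, so 7 chords.
E has 18 beats and chords last 0.5 each, so 36 chords.
F has 60 beats and chords last 2 each, so 30 chords.
Total: 56 + 32 + 8 + 7 + 36 + 30 = 169.

169 chords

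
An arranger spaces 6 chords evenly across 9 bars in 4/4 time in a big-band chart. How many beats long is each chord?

6 beats

9 bars × 4 beats/bar = 36 beats total.
36 beats ÷ 6 chords = 6 beats per chord.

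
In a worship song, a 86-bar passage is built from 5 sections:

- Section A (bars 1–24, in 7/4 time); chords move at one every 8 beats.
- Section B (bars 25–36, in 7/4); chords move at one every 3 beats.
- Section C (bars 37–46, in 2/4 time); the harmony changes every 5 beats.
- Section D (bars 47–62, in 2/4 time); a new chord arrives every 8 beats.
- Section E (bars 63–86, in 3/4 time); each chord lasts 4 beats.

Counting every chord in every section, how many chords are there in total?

A has 168 beats and chords last 8 each, so 21 chords.
B has 84 beats and chords last 3 each, so 28 chords.
C has 20 beats and chords last 5 each, so 4 chords.
D has 32 beats and chords last 8 each, so 4 chords.
E has 72 beats and chords last 4 each, so 18 chords.
Total: 21 + 28 + 4 + 4 + 18 = 75.

75 chords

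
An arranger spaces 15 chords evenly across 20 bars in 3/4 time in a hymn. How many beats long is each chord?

4 beats

20 bars × 3 beats/bar = 60 beats total.
60 beats ÷ 15 chords = 4 beats per chord.
(That is a whole note.)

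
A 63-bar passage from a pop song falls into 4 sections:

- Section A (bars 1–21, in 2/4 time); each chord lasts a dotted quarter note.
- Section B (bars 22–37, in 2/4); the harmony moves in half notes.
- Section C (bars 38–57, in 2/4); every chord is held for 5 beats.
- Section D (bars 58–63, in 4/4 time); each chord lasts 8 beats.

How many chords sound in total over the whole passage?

55 chords

A: 21·2 = 42 beats, 42/1.5 = 28 chords.
B: 16·2 = 32 beats, 32/2 = 16 chords.
C: 20·2 = 40 beats, 40/5 = 8 chords.
D: 6·4 = 24 beats, 24/8 = 3 chords.
Total: 28 + 16 + 8 + 3 = 55.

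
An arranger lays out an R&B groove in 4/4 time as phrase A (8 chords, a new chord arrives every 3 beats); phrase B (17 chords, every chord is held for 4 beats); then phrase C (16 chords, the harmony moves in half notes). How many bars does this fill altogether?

31 bars

A: 8 × 3 = 24 beats = 6 bars.
B: 17 × 4 = 68 beats = 17 bars.
C: 16 × 2 = 32 beats = 8 bars.
Total: 6 + 17 + 8 = 31 bars.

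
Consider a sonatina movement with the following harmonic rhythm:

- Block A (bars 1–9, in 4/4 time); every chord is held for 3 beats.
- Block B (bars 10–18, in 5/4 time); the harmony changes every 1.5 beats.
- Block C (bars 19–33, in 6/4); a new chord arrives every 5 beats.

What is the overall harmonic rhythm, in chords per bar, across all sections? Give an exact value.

20/11 chords per bar

A: 9 bars of 4 beats is 36 beats; at 3 beats each that's 12 chords.
B: 9 bars of 5 beats is 45 beats; at 1.5 beats each that's 30 chords.
C: 15 bars of 6 beats is 90 beats; at 5 beats each that's 18 chords.
Overall: 60 chords over 33 bars → 60/33 = 20/11 chords per bar.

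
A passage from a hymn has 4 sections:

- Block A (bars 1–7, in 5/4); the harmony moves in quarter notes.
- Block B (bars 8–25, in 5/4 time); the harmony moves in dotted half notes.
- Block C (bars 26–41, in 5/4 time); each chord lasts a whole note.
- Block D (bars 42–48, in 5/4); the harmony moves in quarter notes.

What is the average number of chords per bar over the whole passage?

A: 7 bars of 5 beats is 35 beats; at 1 beat each that's 35 chords.
B: 18 bars of 5 beats is 90 beats; at 3 beats each that's 30 chords.
C: 16 bars of 5 beats is 80 beats; at 4 beats each that's 20 chords.
D: 7 bars of 5 beats is 35 beats; at 1 beat each that's 35 chords.
Overall: 120 chords over 48 bars → 120/48 = 2.5 chords per bar.

2.5 chords per bar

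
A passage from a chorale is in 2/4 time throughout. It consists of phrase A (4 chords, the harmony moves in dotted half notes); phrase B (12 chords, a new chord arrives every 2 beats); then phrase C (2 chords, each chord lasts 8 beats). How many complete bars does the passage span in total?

A: 4 × 3 = 12 beats = 6 bars.
B: 12 × 2 = 24 beats = 12 bars.
C: 2 × 8 = 16 beats = 8 bars.
Total: 6 + 12 + 8 = 26 bars.

26 bars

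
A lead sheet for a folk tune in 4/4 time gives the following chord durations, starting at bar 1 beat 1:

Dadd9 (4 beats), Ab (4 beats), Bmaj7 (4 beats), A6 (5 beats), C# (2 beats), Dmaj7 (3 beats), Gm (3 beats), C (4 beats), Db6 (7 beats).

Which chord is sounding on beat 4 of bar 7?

Beat 4 of bar 7 is beat (7−1)×4 + 4 = 28 overall.
Running totals: Dadd9 ends at 4, Ab ends at 8, Bmaj7 ends at 12, A6 ends at 17, C# ends at 19, Dmaj7 ends at 22, Gm ends at 25, C ends at 29.
Beat 28 falls within C.

C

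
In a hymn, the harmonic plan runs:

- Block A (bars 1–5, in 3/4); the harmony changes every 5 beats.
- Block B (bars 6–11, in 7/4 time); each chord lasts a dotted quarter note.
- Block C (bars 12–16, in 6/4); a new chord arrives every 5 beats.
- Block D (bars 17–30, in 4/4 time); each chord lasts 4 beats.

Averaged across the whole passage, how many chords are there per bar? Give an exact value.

A: 5 × 3 = 15 beats ÷ 5 = 3 chords.
B: 6 × 7 = 42 beats ÷ 1.5 = 28 chords.
C: 5 × 6 = 30 beats ÷ 5 = 6 chords.
D: 14 × 4 = 56 beats ÷ 4 = 14 chords.
Overall: 51 chords over 30 bars → 51/30 = 1.7 chords per bar.

1.7 chords per bar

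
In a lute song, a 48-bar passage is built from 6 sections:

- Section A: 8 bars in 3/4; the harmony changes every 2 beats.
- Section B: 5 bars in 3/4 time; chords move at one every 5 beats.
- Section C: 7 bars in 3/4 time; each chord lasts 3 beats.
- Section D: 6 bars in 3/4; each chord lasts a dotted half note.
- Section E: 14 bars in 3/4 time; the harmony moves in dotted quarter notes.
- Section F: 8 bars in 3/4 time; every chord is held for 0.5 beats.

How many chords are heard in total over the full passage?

A has 24 beats and chords last 2 each, so 12 chords.
B has 15 beats and chords last 5 each, so 3 chords.
C has 21 beats and chords last 3 each, so 7 chords.
D has 18 beats and chords last 3 each, so 6 chords.
E has 42 beats and chords last 1.5 each, so 28 chords.
F has 24 beats and chords last 0.5 each, so 48 chords.
Total: 12 + 3 + 7 + 6 + 28 + 48 = 104.

104 chords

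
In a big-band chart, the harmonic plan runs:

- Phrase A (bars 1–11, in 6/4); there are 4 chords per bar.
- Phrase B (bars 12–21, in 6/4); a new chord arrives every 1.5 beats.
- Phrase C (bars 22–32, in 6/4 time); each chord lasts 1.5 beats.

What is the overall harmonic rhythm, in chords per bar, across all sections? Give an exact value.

4 chords per bar

A: 11 × 6 = 66 beats ÷ 1.5 = 44 chords.
B: 10 × 6 = 60 beats ÷ 1.5 = 40 chords.
C: 11 × 6 = 66 beats ÷ 1.5 = 44 chords.
Overall: 128 chords over 32 bars → 128/32 = 4 chords per bar.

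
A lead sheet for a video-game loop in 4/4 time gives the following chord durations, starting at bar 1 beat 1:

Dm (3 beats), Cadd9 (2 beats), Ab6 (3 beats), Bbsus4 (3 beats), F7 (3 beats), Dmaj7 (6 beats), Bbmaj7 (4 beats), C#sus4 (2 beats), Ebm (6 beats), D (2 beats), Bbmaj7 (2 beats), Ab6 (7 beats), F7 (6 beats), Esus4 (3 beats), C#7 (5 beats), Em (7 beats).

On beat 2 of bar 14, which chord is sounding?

Beat 2 of bar 14 is beat (14−1)×4 + 2 = 54 overall.
Running totals: Dm ends at 3, Cadd9 ends at 5, Ab6 ends at 8, Bbsus4 ends at 11, F7 ends at 14, Dmaj7 ends at 20, Bbmaj7 ends at 24, C#sus4 ends at 26, Ebm ends at 32, D ends at 34, Bbmaj7 ends at 36, Ab6 ends at 43, F7 ends at 49, Esus4 ends at 52, C#7 ends at 57.
Beat 54 falls within C#7.

C#7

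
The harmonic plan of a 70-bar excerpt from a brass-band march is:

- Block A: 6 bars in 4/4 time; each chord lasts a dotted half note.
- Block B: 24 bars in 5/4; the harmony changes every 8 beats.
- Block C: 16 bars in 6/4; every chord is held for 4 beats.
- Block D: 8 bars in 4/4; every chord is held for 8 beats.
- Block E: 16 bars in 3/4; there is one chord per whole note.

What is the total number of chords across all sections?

A has 24 beats and chords last 3 each, so 8 chords.
B has 120 beats and chords last 8 each, so 15 chords.
C has 96 beats and chords last 4 each, so 24 chords.
D has 32 beats and chords last 8 each, so 4 chords.
E has 48 beats and chords last 4 each, so 12 chords.
Total: 8 + 15 + 24 + 4 + 12 = 63.

63 chords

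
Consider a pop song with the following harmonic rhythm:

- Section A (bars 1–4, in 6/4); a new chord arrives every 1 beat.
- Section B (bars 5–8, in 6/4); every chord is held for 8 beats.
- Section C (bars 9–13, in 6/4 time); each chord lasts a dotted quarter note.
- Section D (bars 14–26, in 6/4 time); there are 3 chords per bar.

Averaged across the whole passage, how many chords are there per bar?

43/13 chords per bar

A: 4 bars of 6 beats is 24 beats; at 1 beat each that's 24 chords.
B: 4 bars of 6 beats is 24 beats; at 8 beats each that's 3 chords.
C: 5 bars of 6 beats is 30 beats; at 1.5 beats each that's 20 chords.
D: 13 bars of 6 beats is 78 beats; at 2 beats each that's 39 chords.
Overall: 86 chords over 26 bars → 86/26 = 43/13 chords per bar.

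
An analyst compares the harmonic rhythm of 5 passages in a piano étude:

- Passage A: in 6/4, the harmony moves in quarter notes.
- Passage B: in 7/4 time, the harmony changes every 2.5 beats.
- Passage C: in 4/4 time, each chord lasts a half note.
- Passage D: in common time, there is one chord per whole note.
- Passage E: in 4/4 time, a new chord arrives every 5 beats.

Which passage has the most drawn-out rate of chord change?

A: 6 beats/bar ÷ 1 beat/chord = 6 chords/bar.
B: 7 beats/bar ÷ 2.5 beats/chord = 2.8 chords/bar.
C: 4 beats/bar ÷ 2 beats/chord = 2 chords/bar.
D: 4 beats/bar ÷ 4 beats/chord = 1 chord/bar.
E: 4 beats/bar ÷ 5 beats/chord = 0.8 chords/bar.
Slowest is E at 0.8 chords/bar.

Passage E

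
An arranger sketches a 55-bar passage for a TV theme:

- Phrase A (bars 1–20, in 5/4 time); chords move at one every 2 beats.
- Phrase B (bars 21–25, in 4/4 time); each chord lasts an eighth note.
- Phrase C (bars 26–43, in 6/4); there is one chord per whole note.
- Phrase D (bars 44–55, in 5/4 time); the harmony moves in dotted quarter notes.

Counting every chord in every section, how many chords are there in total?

157 chords

A has 100 beats and chords last 2 each, so 50 chords.
B has 20 beats and chords last 0.5 each, so 40 chords.
C has 108 beats and chords last 4 each, so 27 chords.
D has 60 beats and chords last 1.5 each, so 40 chords.
Total: 50 + 40 + 27 + 40 = 157.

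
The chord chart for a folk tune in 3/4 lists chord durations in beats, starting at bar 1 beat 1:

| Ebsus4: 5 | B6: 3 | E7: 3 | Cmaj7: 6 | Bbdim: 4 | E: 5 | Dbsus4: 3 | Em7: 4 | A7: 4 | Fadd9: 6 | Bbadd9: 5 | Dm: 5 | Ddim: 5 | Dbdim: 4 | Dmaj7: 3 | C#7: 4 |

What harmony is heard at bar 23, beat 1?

C#7

Beat 1 of bar 23 is beat (23−1)×3 + 1 = 67 overall.
Running totals: Ebsus4 ends at 5, B6 ends at 8, E7 ends at 11, Cmaj7 ends at 17, Bbdim ends at 21, E ends at 26, Dbsus4 ends at 29, Em7 ends at 33, A7 ends at 37, Fadd9 ends at 43, Bbadd9 ends at 48, Dm ends at 53, Ddim ends at 58, Dbdim ends at 62, Dmaj7 ends at 65, C#7 ends at 69.
Beat 67 falls within C#7.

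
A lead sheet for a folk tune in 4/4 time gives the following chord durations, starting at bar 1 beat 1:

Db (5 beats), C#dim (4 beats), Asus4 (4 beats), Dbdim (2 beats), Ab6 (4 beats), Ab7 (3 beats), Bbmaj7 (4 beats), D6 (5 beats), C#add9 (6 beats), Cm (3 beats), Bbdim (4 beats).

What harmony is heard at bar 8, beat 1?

Beat 1 of bar 8 is beat (8−1)×4 + 1 = 29 overall.
Running totals: Db ends at 5, C#dim ends at 9, Asus4 ends at 13, Dbdim ends at 15, Ab6 ends at 19, Ab7 ends at 22, Bbmaj7 ends at 26, D6 ends at 31.
Beat 29 falls within D6.

D6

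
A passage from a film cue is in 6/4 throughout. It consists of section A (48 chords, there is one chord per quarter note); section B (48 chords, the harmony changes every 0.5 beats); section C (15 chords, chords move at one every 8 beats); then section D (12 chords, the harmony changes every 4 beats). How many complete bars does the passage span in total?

40 bars

A: 48 × 1 = 48 beats = 8 bars.
B: 48 × 0.5 = 24 beats = 4 bars.
C: 15 × 8 = 120 beats = 20 bars.
D: 12 × 4 = 48 beats = 8 bars.
Total: 8 + 4 + 20 + 8 = 40 bars.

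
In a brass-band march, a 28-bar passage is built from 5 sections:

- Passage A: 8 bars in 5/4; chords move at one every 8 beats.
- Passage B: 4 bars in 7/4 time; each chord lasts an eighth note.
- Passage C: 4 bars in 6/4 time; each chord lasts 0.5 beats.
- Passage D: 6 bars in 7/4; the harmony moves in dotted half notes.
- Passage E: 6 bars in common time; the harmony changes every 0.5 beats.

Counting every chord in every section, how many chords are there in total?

A has 40 beats and chords last 8 each, so 5 chords.
B has 28 beats and chords last 0.5 each, so 56 chords.
C has 24 beats and chords last 0.5 each, so 48 chords.
D has 42 beats and chords last 3 each, so 14 chords.
E has 24 beats and chords last 0.5 each, so 48 chords.
Total: 5 + 56 + 48 + 14 + 48 = 171.

171 chords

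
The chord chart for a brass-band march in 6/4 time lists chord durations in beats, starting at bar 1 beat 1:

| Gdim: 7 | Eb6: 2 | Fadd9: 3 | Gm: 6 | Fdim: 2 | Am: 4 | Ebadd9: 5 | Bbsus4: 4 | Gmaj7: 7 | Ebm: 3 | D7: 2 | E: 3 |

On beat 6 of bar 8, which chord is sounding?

E

Beat 6 of bar 8 is beat (8−1)×6 + 6 = 48 overall.
Running totals: Gdim ends at 7, Eb6 ends at 9, Fadd9 ends at 12, Gm ends at 18, Fdim ends at 20, Am ends at 24, Ebadd9 ends at 29, Bbsus4 ends at 33, Gmaj7 ends at 40, Ebm ends at 43, D7 ends at 45, E ends at 48.
Beat 48 falls within E.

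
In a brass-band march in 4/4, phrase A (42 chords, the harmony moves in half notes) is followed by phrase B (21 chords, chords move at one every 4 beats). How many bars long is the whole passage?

42 bars

A: 42 × 2 = 84 beats = 21 bars.
B: 21 × 4 = 84 beats = 21 bars.
Total: 21 + 21 = 42 bars.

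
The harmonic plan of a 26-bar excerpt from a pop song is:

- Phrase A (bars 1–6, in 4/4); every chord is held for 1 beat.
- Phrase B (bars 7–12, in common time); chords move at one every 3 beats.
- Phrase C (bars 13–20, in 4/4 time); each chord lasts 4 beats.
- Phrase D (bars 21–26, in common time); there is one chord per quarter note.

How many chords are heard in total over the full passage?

64 chords

A: 6·4 = 24 beats, 24/1 = 24 chords.
B: 6·4 = 24 beats, 24/3 = 8 chords.
C: 8·4 = 32 beats, 32/4 = 8 chords.
D: 6·4 = 24 beats, 24/1 = 24 chords.
Total: 24 + 8 + 8 + 24 = 64.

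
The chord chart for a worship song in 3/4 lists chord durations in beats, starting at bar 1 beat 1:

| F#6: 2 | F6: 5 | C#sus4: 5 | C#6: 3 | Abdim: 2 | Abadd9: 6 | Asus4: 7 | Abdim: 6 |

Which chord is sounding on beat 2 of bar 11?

Beat 2 of bar 11 is beat (11−1)×3 + 2 = 32 overall.
Running totals: F#6 ends at 2, F6 ends at 7, C#sus4 ends at 12, C#6 ends at 15, Abdim ends at 17, Abadd9 ends at 23, Asus4 ends at 30, Abdim ends at 36.
Beat 32 falls within Abdim.

Abdim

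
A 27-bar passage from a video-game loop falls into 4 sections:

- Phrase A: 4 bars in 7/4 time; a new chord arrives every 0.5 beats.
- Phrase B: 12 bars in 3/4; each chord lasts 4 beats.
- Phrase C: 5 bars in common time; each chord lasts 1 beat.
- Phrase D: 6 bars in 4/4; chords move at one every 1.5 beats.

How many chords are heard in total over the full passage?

A has 28 beats and chords last 0.5 each, so 56 chords.
B has 36 beats and chords last 4 each, so 9 chords.
C has 20 beats and chords last 1 each, so 20 chords.
D has 24 beats and chords last 1.5 each, so 16 chords.
Total: 56 + 9 + 20 + 16 = 101.

101 chords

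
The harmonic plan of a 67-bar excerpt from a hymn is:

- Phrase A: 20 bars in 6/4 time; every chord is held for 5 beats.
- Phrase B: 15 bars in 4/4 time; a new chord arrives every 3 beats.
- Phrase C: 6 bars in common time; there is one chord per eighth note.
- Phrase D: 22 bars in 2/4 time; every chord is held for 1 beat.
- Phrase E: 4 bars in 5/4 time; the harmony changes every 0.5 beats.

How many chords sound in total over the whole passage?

A has 120 beats and chords last 5 each, so 24 chords.
B has 60 beats and chords last 3 each, so 20 chords.
C has 24 beats and chords last 0.5 each, so 48 chords.
D has 44 beats and chords last 1 each, so 44 chords.
E has 20 beats and chords last 0.5 each, so 40 chords.
Total: 24 + 20 + 48 + 44 + 40 = 176.

176 chords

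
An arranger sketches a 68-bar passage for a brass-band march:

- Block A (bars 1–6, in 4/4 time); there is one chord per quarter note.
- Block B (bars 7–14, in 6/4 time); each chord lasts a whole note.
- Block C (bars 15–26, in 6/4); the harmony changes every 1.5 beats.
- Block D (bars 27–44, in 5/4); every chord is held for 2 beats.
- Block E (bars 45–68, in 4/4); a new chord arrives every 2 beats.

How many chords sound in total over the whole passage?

A: 6·4 = 24 beats, 24/1 = 24 chords.
B: 8·6 = 48 beats, 48/4 = 12 chords.
C: 12·6 = 72 beats, 72/1.5 = 48 chords.
D: 18·5 = 90 beats, 90/2 = 45 chords.
E: 24·4 = 96 beats, 96/2 = 48 chords.
Total: 24 + 12 + 48 + 45 + 48 = 177.

177 chords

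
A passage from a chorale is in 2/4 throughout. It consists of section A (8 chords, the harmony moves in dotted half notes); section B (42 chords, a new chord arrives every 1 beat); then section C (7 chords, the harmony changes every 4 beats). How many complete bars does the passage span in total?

47 bars

A: 8 × 3 = 24 beats = 12 bars.
B: 42 × 1 = 42 beats = 21 bars.
C: 7 × 4 = 28 beats = 14 bars.
Total: 12 + 21 + 14 = 47 bars.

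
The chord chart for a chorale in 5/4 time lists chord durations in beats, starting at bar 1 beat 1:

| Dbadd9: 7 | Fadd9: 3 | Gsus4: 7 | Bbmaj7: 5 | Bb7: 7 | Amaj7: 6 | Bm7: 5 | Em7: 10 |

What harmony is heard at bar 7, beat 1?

Amaj7

Beat 1 of bar 7 is beat (7−1)×5 + 1 = 31 overall.
Running totals: Dbadd9 ends at 7, Fadd9 ends at 10, Gsus4 ends at 17, Bbmaj7 ends at 22, Bb7 ends at 29, Amaj7 ends at 35.
Beat 31 falls within Amaj7.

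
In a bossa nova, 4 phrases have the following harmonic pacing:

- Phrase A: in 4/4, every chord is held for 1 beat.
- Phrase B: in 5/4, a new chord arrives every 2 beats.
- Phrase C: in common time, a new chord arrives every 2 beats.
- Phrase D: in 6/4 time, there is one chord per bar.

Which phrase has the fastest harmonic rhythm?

A: 4/1 = 4 chords/bar.
B: 5/2 = 2.5 chords/bar.
C: 4/2 = 2 chords/bar.
D: 6/6 = 1 chord/bar.
Fastest is A at 4 chords/bar.

Phrase A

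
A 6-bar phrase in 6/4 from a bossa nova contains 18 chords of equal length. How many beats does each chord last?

6 bars × 6 beats/bar = 36 beats total.
36 beats ÷ 18 chords = 2 beats per chord.
(That is a half note.)

2 beats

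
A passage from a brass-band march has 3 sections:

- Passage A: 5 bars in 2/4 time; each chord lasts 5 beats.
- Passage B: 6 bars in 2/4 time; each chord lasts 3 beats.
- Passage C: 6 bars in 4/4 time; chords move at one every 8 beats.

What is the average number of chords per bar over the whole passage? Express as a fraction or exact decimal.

A: 5 × 2 = 10 beats ÷ 5 = 2 chords.
B: 6 × 2 = 12 beats ÷ 3 = 4 chords.
C: 6 × 4 = 24 beats ÷ 8 = 3 chords.
Overall: 9 chords over 17 bars → 9/17 = 9/17 chords per bar.

9/17 chords per bar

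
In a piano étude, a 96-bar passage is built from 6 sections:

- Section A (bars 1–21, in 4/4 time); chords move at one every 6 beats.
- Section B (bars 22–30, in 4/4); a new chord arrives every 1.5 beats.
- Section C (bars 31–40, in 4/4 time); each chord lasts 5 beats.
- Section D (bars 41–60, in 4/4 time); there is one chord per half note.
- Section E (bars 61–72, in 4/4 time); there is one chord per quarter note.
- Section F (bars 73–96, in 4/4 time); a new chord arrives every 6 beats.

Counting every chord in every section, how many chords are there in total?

A: 21 bars × 4 beats = 84 beats; 6 beats/chord → 14 chords.
B: 9 bars × 4 beats = 36 beats; 1.5 beats/chord → 24 chords.
C: 10 bars × 4 beats = 40 beats; 5 beats/chord → 8 chords.
D: 20 bars × 4 beats = 80 beats; 2 beats/chord → 40 chords.
E: 12 bars × 4 beats = 48 beats; 1 beat/chord → 48 chords.
F: 24 bars × 4 beats = 96 beats; 6 beats/chord → 16 chords.
Total: 14 + 24 + 8 + 40 + 48 + 16 = 150.

150 chords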